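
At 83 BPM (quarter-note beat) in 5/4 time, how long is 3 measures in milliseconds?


Let's work it out.
Quarter-note beat duration = 60000 / 83 ms
Beats per measure (5/4) = 5
One measure = 5 × 60000 / 83 = 300000 / 83 ms
3 measures = 3 × 300000 / 83 = 900000 / 83
= 10843.4 ms


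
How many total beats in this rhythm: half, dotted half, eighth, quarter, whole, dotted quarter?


Step by step:
Beat values:
  half = 2 beats
  dotted half = 3 beats
  eighth = 0.5 beats
  quarter = 1 beat
  whole = 4 beats
  dotted quarter = 1.5 beats
Sum = 2 + 3 + 0.5 + 1 + 4 + 1.5
= 12 beats


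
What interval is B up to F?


Reasoning:
Letter names: B → F spans 5 letter names → a 5th
Semitones: B → F = 6 half-steps
A 5th of 6 semitones is a diminished 5th
= diminished 5th


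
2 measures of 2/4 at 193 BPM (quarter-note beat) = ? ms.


Let's work it out.
Quarter-note beat duration = 60000 / 193 ms
Beats per measure (2/4) = 2
One measure = 2 × 60000 / 193 = 120000 / 193 ms
2 measures = 2 × 120000 / 193 = 240000 / 193
= 1243.5 ms


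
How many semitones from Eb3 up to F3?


Step by step:
Absolute semitone position = octave×12 + chromatic position
Eb3: 3×12 + 3 = 39
F3: 3×12 + 5 = 41
Difference = 41 - 39 = 2
= 2 semitones


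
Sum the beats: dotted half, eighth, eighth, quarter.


Let's work it out.
Beat values:
  dotted half = 3 beats
  eighth = 0.5 beats
  eighth = 0.5 beats
  quarter = 1 beat
Sum = 3 + 0.5 + 0.5 + 1
= 5 beats


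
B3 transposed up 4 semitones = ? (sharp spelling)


Solution.
B3: chromatic position 11 in octave 3 → absolute = 3×12 + 11 = 47
Transpose up 4: 47 + 4 = 51
51 = 4×12 + 3 → D# in octave 4
Result = D#4


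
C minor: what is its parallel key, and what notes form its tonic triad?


Working:
Parallel keys share the same tonic but differ in mode
C minor → parallel is C major
Tonic triad of C major = C E G
= C major; triad = C E G


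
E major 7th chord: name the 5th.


Solution.
Major 7th chord = root + major 3rd + perfect 5th + major 7th
Seventh chords stack in thirds, so the letter names are E-G-B-D
Root: E
Major 3rd above E: G#
Perfect 5th above E: B
Major 7th above E: D#
The 5th = B


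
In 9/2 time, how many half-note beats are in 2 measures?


Working:
Time signature 9/2: the bottom number 2 means the half note gets one count
The top number 9 means 9 half-note beats per measure
Total = 9 × 2 measures
= 18 half-note beats


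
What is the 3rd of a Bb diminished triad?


Working:
Diminished triad = root + minor 3rd (3 semitones) + diminished 5th (6 semitones)
A triad on Bb stacks thirds, so the chord tones use letter names B-D-F
Root: Bb
Minor 3rd above Bb: Db
Diminished 5th above Bb: Fb
The 3rd = Db


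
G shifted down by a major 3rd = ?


major 3rd: 3 letter names, 4 semitones
Letter: G - 2 → E
Pitch: G - 4 semitones, spelled as an E → Eb
= Eb


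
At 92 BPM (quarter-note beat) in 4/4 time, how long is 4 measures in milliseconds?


Let's work it out.
Quarter-note beat duration = 60000 / 92 ms
Beats per measure (4/4) = 4
One measure = 4 × 60000 / 92 = 240000 / 92 ms
4 measures = 4 × 240000 / 92 = 960000 / 92
= 10434.8 ms


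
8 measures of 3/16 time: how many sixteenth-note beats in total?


Time signature 3/16: the bottom number 16 means the sixteenth note gets one count
The top number 3 means 3 sixteenth-note beats per measure
Total = 3 × 8 measures
= 24 sixteenth-note beats


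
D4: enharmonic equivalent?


Working:
Enharmonic notes sound the same pitch but are spelled with different letter names
D and C## name the same pitch class
= C##4


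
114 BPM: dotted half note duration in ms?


One quarter-note beat = 60000 / BPM = 60000 / 114 ms
Dotted half note = 3 × quarter note
Duration = 3 × 60000 / 114 = 180000 / 114
= 1578.9 ms


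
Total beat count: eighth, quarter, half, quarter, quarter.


Beat values:
  eighth = 0.5 beats
  quarter = 1 beat
  half = 2 beats
  quarter = 1 beat
  quarter = 1 beat
Sum = 0.5 + 1 + 2 + 1 + 1
= 5.5 beats


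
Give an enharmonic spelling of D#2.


Let's work it out.
Enharmonic notes sound the same pitch but are spelled with different letter names
D# and Eb name the same pitch class
= Eb2


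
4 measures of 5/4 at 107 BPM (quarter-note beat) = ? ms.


Quarter-note beat duration = 60000 / 107 ms
Beats per measure (5/4) = 5
One measure = 5 × 60000 / 107 = 300000 / 107 ms
4 measures = 4 × 300000 / 107 = 1200000 / 107
= 11215.0 ms


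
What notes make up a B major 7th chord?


Reasoning:
Major 7th chord = root + major 3rd + perfect 5th + major 7th
Seventh chords stack in thirds, so the letter names are B-D-F-A
Root: B
Major 3rd above B: D#
Perfect 5th above B: F#
Major 7th above B: A#
Chord = B D# F# A#


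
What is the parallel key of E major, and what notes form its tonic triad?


Parallel keys share the same tonic but differ in mode
E major → parallel is E minor
Tonic triad of E minor = E G B
= E minor; triad = E G B


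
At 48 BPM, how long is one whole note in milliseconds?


Solution.
One quarter-note beat = 60000 / BPM = 60000 / 48 ms
Whole note = 4 × quarter note
Duration = 4 × 60000 / 48 = 240000 / 48
= 5000.0 ms


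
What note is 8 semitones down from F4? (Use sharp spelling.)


Let's work it out.
F4: chromatic position 5 in octave 4 → absolute = 4×12 + 5 = 53
Transpose down 8: 53 - 8 = 45
45 = 3×12 + 9 → A in octave 3
Result = A3


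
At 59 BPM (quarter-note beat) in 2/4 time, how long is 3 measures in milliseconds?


Reasoning:
Quarter-note beat duration = 60000 / 59 ms
Beats per measure (2/4) = 2
One measure = 2 × 60000 / 59 = 120000 / 59 ms
3 measures = 3 × 120000 / 59 = 360000 / 59
= 6101.7 ms


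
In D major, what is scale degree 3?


Solution.
Major scale pattern: W-W-H-W-W-W-H (2-2-1-2-2-2-1 semitones)
Starting from D:
  D + 2 semitones → E
  E + 2 semitones → F#
  F# + 1 semitone → G
  G + 2 semitones → A
  A + 2 semitones → B
  B + 2 semitones → C#
  C# + 1 semitone → D
Scale: D E F# G A B C#
Degree 3 = F#


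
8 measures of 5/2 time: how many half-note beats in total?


Time signature 5/2: the bottom number 2 means the half note gets one count
The top number 5 means 5 half-note beats per measure
Total = 5 × 8 measures
= 40 half-note beats


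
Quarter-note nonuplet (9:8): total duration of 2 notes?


Nonuplet: 9 notes occupy the space of 8 quarter notes
Space = 8 × 1 = 8 beats
Each nonuplet note = 8 / 9 = 8/9 beats
2 notes = 2 × 8/9 = 16/9
= 16/9 beats


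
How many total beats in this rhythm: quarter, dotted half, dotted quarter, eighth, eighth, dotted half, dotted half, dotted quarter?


Solution.
Beat values:
  quarter = 1 beat
  dotted half = 3 beats
  dotted quarter = 1.5 beats
  eighth = 0.5 beats
  eighth = 0.5 beats
  dotted half = 3 beats
  dotted half = 3 beats
  dotted quarter = 1.5 beats
Sum = 1 + 3 + 1.5 + 0.5 + 0.5 + 3 + 3 + 1.5
= 14 beats


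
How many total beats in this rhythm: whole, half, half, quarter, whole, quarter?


Let's work it out.
Beat values:
  whole = 4 beats
  half = 2 beats
  half = 2 beats
  quarter = 1 beat
  whole = 4 beats
  quarter = 1 beat
Sum = 4 + 2 + 2 + 1 + 4 + 1
= 14 beats


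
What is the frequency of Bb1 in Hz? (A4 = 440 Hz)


Solution.
f = 440 × 2^(n/12) where n = semitones from A4
Bb1: -35 semitones from A4
f = 440 × 2^(-35/12)
f = 58.27 Hz


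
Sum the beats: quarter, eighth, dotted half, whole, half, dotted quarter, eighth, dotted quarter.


Beat values:
  quarter = 1 beat
  eighth = 0.5 beats
  dotted half = 3 beats
  whole = 4 beats
  half = 2 beats
  dotted quarter = 1.5 beats
  eighth = 0.5 beats
  dotted quarter = 1.5 beats
Sum = 1 + 0.5 + 3 + 4 + 2 + 1.5 + 0.5 + 1.5
= 14 beats


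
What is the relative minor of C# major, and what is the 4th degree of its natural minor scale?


Solution.
The relative minor shares the major's key signature and starts on its 6th degree
6th degree = a major 6th above the tonic; a major 6th above C# is A#
→ relative minor of C# major is A# minor
A# natural minor scale: A# B# C# D# E# F# G#
= A# minor; 4th degree = D#


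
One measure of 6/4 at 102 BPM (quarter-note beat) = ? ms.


Quarter-note beat duration = 60000 / 102 ms
Beats per measure (6/4) = 6
One measure = 6 × 60000 / 102 = 360000 / 102 ms
= 3529.4 ms


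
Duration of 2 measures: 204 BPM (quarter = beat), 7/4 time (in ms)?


Quarter-note beat duration = 60000 / 204 ms
Beats per measure (7/4) = 7
One measure = 7 × 60000 / 204 = 420000 / 204 ms
2 measures = 2 × 420000 / 204 = 840000 / 204
= 4117.6 ms


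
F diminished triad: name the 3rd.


Diminished triad = root + minor 3rd (3 semitones) + diminished 5th (6 semitones)
A triad on F stacks thirds, so the chord tones use letter names F-A-C
Root: F
Minor 3rd above F: Ab
Diminished 5th above F: Cb
The 3rd = Ab


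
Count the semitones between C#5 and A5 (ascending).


Working:
Absolute semitone position = octave×12 + chromatic position
C#5: 5×12 + 1 = 61
A5: 5×12 + 9 = 69
Difference = 69 - 61 = 8
= 8 semitones


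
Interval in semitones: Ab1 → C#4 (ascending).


Reasoning:
Absolute semitone position = octave×12 + chromatic position
Ab1: 1×12 + 8 = 20
C#4: 4×12 + 1 = 49
Difference = 49 - 20 = 29
= 29 semitones


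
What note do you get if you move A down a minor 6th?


minor 6th: 6 letter names, 8 semitones
Letter: A - 5 → C
Pitch: A - 8 semitones, spelled as a C → C#
= C#


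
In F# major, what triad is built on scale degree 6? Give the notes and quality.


Step by step:
F# major scale: F# G# A# B C# D# E#
Diatonic triad on degree 6 stacks scale notes 6, 1, 3: D# F# A#
D#→F# = 3 semitones; D#→A# = 7 semitones → minor triad
= D# F# A# (minor)


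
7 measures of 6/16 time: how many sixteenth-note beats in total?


Step by step:
Time signature 6/16: the bottom number 16 means the sixteenth note gets one count
The top number 6 means 6 sixteenth-note beats per measure
Total = 6 × 7 measures
= 42 sixteenth-note beats


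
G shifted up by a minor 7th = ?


Step by step:
minor 7th: 7 letter names, 10 semitones
Letter: G + 6 → F
Pitch: G + 10 semitones, spelled as an F → F
= F


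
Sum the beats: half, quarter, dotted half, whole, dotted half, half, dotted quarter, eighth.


Reasoning:
Beat values:
  half = 2 beats
  quarter = 1 beat
  dotted half = 3 beats
  whole = 4 beats
  dotted half = 3 beats
  half = 2 beats
  dotted quarter = 1.5 beats
  eighth = 0.5 beats
Sum = 2 + 1 + 3 + 4 + 3 + 2 + 1.5 + 0.5
= 17 beats


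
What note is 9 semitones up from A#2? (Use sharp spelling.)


Let's work it out.
A#2: chromatic position 10 in octave 2 → absolute = 2×12 + 10 = 34
Transpose up 9: 34 + 9 = 43
43 = 3×12 + 7 → G in octave 3
Result = G3


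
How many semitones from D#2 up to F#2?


Solution.
Absolute semitone position = octave×12 + chromatic position
D#2: 2×12 + 3 = 27
F#2: 2×12 + 6 = 30
Difference = 30 - 27 = 3
= 3 semitones


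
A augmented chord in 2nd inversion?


Root position: A C# E#
2nd inversion: move root and 3rd up an octave
Bass note: E#
Notes (bottom to top) = E# A C#


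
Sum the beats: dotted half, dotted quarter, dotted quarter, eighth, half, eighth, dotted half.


Step by step:
Beat values:
  dotted half = 3 beats
  dotted quarter = 1.5 beats
  dotted quarter = 1.5 beats
  eighth = 0.5 beats
  half = 2 beats
  eighth = 0.5 beats
  dotted half = 3 beats
Sum = 3 + 1.5 + 1.5 + 0.5 + 2 + 0.5 + 3
= 12 beats


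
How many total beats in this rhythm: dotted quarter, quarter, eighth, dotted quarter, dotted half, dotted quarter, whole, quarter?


Reasoning:
Beat values:
  dotted quarter = 1.5 beats
  quarter = 1 beat
  eighth = 0.5 beats
  dotted quarter = 1.5 beats
  dotted half = 3 beats
  dotted quarter = 1.5 beats
  whole = 4 beats
  quarter = 1 beat
Sum = 1.5 + 1 + 0.5 + 1.5 + 3 + 1.5 + 4 + 1
= 14 beats


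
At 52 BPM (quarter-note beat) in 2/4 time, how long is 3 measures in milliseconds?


Reasoning:
Quarter-note beat duration = 60000 / 52 ms
Beats per measure (2/4) = 2
One measure = 2 × 60000 / 52 = 120000 / 52 ms
3 measures = 3 × 120000 / 52 = 360000 / 52
= 6923.1 ms


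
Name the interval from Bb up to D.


Step by step:
Letter names: B → D spans 3 letter names → a 3rd
Semitones: Bb → D = 4 half-steps
A 3rd of 4 semitones is a major 3rd
= major 3rd


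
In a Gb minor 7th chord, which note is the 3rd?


Minor 7th chord = root + minor 3rd + perfect 5th + minor 7th
Seventh chords stack in thirds, so the letter names are G-B-D-F
Root: Gb
Minor 3rd above Gb: Bbb
Perfect 5th above Gb: Db
Minor 7th above Gb: Fb
The 3rd = Bbb


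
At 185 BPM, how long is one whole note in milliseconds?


Working:
One quarter-note beat = 60000 / BPM = 60000 / 185 ms
Whole note = 4 × quarter note
Duration = 4 × 60000 / 185 = 240000 / 185
= 1297.3 ms


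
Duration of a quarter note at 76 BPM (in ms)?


Reasoning:
One quarter-note beat = 60000 / BPM = 60000 / 76 ms
Duration = 60000 / 76
= 789.5 ms


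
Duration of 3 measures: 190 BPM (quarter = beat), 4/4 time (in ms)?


Reasoning:
Quarter-note beat duration = 60000 / 190 ms
Beats per measure (4/4) = 4
One measure = 4 × 60000 / 190 = 240000 / 190 ms
3 measures = 3 × 240000 / 190 = 720000 / 190
= 3789.5 ms


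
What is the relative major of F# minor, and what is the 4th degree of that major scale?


Solution.
The relative major shares the key signature and is a minor 3rd above the minor tonic
A minor 3rd above F# is A
→ relative major of F# minor is A major
A major scale: A B C# D E F# G#
= A major; 4th degree = D


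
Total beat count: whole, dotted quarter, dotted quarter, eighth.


Step by step:
Beat values:
  whole = 4 beats
  dotted quarter = 1.5 beats
  dotted quarter = 1.5 beats
  eighth = 0.5 beats
Sum = 4 + 1.5 + 1.5 + 0.5
= 7.5 beats


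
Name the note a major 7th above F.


A 7th spans 7 letter names, so from F we land on E
A major 7th = 11 semitones above F
Spell E at that pitch: E
= E


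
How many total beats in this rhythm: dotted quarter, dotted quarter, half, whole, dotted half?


Working:
Beat values:
  dotted quarter = 1.5 beats
  dotted quarter = 1.5 beats
  half = 2 beats
  whole = 4 beats
  dotted half = 3 beats
Sum = 1.5 + 1.5 + 2 + 4 + 3
= 12 beats


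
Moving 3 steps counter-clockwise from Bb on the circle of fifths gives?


Working:
Each counter-clockwise step moves down a perfect 5th (= up a perfect 4th)
From Bb: Bb → Eb → Ab → Db
= Db


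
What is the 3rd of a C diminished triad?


Diminished triad = root + minor 3rd (3 semitones) + diminished 5th (6 semitones)
A triad on C stacks thirds, so the chord tones use letter names C-E-G
Root: C
Minor 3rd above C: Eb
Diminished 5th above C: Gb
The 3rd = Eb


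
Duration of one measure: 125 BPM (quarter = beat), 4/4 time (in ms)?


Solution.
Quarter-note beat duration = 60000 / 125 ms
Beats per measure (4/4) = 4
One measure = 4 × 60000 / 125 = 240000 / 125 ms
= 1920.0 ms


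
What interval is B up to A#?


Reasoning:
Letter names: B → A spans 7 letter names → a 7th
Semitones: B → A# = 11 half-steps
A 7th of 11 semitones is a major 7th
= major 7th


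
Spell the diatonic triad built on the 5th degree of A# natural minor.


Solution.
A# natural minor scale: A# B# C# D# E# F# G#
Diatonic triad on degree 5 stacks scale notes 5, 7, 2: E# G# B#
E#→G# = 3 semitones; E#→B# = 7 semitones → minor triad
= E# G# B# (minor)


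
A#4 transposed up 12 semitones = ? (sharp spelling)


A#4: chromatic position 10 in octave 4 → absolute = 4×12 + 10 = 58
Transpose up 12: 58 + 12 = 70
70 = 5×12 + 10 → A# in octave 5
Result = A#5


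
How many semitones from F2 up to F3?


Absolute semitone position = octave×12 + chromatic position
F2: 2×12 + 5 = 29
F3: 3×12 + 5 = 41
Difference = 41 - 29 = 12
= 12 semitones


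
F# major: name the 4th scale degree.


Reasoning:
Major scale pattern: W-W-H-W-W-W-H (2-2-1-2-2-2-1 semitones)
Starting from F#:
  F# + 2 semitones → G#
  G# + 2 semitones → A#
  A# + 1 semitone → B
  B + 2 semitones → C#
  C# + 2 semitones → D#
  D# + 2 semitones → E#
  E# + 1 semitone → F#
Scale: F# G# A# B C# D# E#
Degree 4 = B


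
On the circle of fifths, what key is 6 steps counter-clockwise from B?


Each counter-clockwise step moves down a perfect 5th (= up a perfect 4th)
From B: B → E → A → D → G → C → F
= F


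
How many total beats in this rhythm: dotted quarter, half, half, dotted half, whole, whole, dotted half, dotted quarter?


Solution.
Beat values:
  dotted quarter = 1.5 beats
  half = 2 beats
  half = 2 beats
  dotted half = 3 beats
  whole = 4 beats
  whole = 4 beats
  dotted half = 3 beats
  dotted quarter = 1.5 beats
Sum = 1.5 + 2 + 2 + 3 + 4 + 4 + 3 + 1.5
= 21 beats


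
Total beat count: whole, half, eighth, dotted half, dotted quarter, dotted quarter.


Reasoning:
Beat values:
  whole = 4 beats
  half = 2 beats
  eighth = 0.5 beats
  dotted half = 3 beats
  dotted quarter = 1.5 beats
  dotted quarter = 1.5 beats
Sum = 4 + 2 + 0.5 + 3 + 1.5 + 1.5
= 12.5 beats


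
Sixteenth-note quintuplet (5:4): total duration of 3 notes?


Quintuplet: 5 notes occupy the space of 4 sixteenth notes
Space = 4 × 1/4 = 1 beat
Each quintuplet note = 1 / 5 = 1/5 beats
3 notes = 3 × 1/5 = 3/5
= 3/5 beats


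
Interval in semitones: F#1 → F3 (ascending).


Step by step:
Absolute semitone position = octave×12 + chromatic position
F#1: 1×12 + 6 = 18
F3: 3×12 + 5 = 41
Difference = 41 - 18 = 23
= 23 semitones


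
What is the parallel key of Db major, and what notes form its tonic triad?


Reasoning:
Parallel keys share the same tonic but differ in mode
Db major → parallel is Db minor
Tonic triad of Db minor = Db Fb Ab
= Db minor; triad = Db Fb Ab


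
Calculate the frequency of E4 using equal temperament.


Step by step:
f = 440 × 2^(n/12) where n = semitones from A4
E4: -5 semitones from A4
f = 440 × 2^(-5/12)
f = 329.63 Hz


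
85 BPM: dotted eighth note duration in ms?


Step by step:
One quarter-note beat = 60000 / BPM = 60000 / 85 ms
Dotted eighth note = 3/4 × quarter note
Duration = 3/4 × 60000 / 85 = 45000 / 85
= 529.4 ms


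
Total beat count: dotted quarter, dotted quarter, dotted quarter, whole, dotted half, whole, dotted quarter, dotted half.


Solution.
Beat values:
  dotted quarter = 1.5 beats
  dotted quarter = 1.5 beats
  dotted quarter = 1.5 beats
  whole = 4 beats
  dotted half = 3 beats
  whole = 4 beats
  dotted quarter = 1.5 beats
  dotted half = 3 beats
Sum = 1.5 + 1.5 + 1.5 + 4 + 3 + 4 + 1.5 + 3
= 20 beats


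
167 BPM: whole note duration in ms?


Step by step:
One quarter-note beat = 60000 / BPM = 60000 / 167 ms
Whole note = 4 × quarter note
Duration = 4 × 60000 / 167 = 240000 / 167
= 1437.1 ms


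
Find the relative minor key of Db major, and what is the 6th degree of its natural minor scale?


Let's work it out.
The relative minor shares the major's key signature and starts on its 6th degree
6th degree = a major 6th above the tonic; a major 6th above Db is Bb
→ relative minor of Db major is Bb minor
Bb natural minor scale: Bb C Db Eb F Gb Ab
= Bb minor; 6th degree = Gb


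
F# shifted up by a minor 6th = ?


Solution.
minor 6th: 6 letter names, 8 semitones
Letter: F + 5 → D
Pitch: F# + 8 semitones, spelled as a D → D
= D


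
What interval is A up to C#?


Working:
Letter names: A → C spans 3 letter names → a 3rd
Semitones: A → C# = 4 half-steps
A 3rd of 4 semitones is a major 3rd
= major 3rd


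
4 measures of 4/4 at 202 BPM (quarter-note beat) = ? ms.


Solution.
Quarter-note beat duration = 60000 / 202 ms
Beats per measure (4/4) = 4
One measure = 4 × 60000 / 202 = 240000 / 202 ms
4 measures = 4 × 240000 / 202 = 960000 / 202
= 4752.5 ms


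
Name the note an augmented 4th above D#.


Step by step:
A 4th spans 4 letter names, so from D we land on G
An augmented 4th = 6 semitones above D#
Spell G at that pitch: G##
= G##


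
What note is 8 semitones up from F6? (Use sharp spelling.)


Let's work it out.
F6: chromatic position 5 in octave 6 → absolute = 6×12 + 5 = 77
Transpose up 8: 77 + 8 = 85
85 = 7×12 + 1 → C# in octave 7
Result = C#7


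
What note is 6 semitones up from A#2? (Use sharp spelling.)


Working:
A#2: chromatic position 10 in octave 2 → absolute = 2×12 + 10 = 34
Transpose up 6: 34 + 6 = 40
40 = 3×12 + 4 → E in octave 3
Result = E3


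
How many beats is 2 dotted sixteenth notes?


Solution.
Base sixteenth note = 1/4 beats
Dot 1 adds half the previous value: +1/8
One dotted sixteenth = 1/4 + 1/8 = 3/8
2 of them = 2 × 3/8 = 3/4
= 3/4 beats


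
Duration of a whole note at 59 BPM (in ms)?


Step by step:
One quarter-note beat = 60000 / BPM = 60000 / 59 ms
Whole note = 4 × quarter note
Duration = 4 × 60000 / 59 = 240000 / 59
= 4067.8 ms


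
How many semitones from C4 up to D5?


Reasoning:
Absolute semitone position = octave×12 + chromatic position
C4: 4×12 + 0 = 48
D5: 5×12 + 2 = 62
Difference = 62 - 48 = 14
= 14 semitones


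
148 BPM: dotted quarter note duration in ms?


Solution.
One quarter-note beat = 60000 / BPM = 60000 / 148 ms
Dotted quarter note = 3/2 × quarter note
Duration = 3/2 × 60000 / 148 = 90000 / 148
= 608.1 ms


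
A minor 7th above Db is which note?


Step by step:
A 7th spans 7 letter names, so from D we land on C
A minor 7th = 10 semitones above Db
Spell C at that pitch: Cb
= Cb


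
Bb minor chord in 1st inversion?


Let's work it out.
Root position: Bb Db F
1st inversion: move root up an octave
Bass note: Db
Notes (bottom to top) = Db F Bb


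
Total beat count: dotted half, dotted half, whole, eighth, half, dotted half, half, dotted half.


Working:
Beat values:
  dotted half = 3 beats
  dotted half = 3 beats
  whole = 4 beats
  eighth = 0.5 beats
  half = 2 beats
  dotted half = 3 beats
  half = 2 beats
  dotted half = 3 beats
Sum = 3 + 3 + 4 + 0.5 + 2 + 3 + 2 + 3
= 20.5 beats


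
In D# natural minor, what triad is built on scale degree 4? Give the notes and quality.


Working:
D# natural minor scale: D# E# F# G# A# B C#
Diatonic triad on degree 4 stacks scale notes 4, 6, 1: G# B D#
G#→B = 3 semitones; G#→D# = 7 semitones → minor triad
= G# B D# (minor)


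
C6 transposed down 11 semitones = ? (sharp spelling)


Reasoning:
C6: chromatic position 0 in octave 6 → absolute = 6×12 + 0 = 72
Transpose down 11: 72 - 11 = 61
61 = 5×12 + 1 → C# in octave 5
Result = C#5


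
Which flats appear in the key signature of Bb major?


Let's work it out.
Flat major keys: C(0), F(1), Bb(2), Eb(3), Ab(4), Db(5), Gb(6), Cb(7)
Bb major has 2 flats
Order of flats: Bb Eb Ab Db Gb Cb Fb → first 2: Bb, Eb
= Bb, Eb


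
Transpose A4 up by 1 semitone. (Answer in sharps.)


A4: chromatic position 9 in octave 4 → absolute = 4×12 + 9 = 57
Transpose up 1: 57 + 1 = 58
58 = 4×12 + 10 → A# in octave 4
Result = A#4


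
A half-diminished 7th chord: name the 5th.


Let's work it out.
Half-diminished 7th chord = root + minor 3rd + diminished 5th + minor 7th
Seventh chords stack in thirds, so the letter names are A-C-E-G
Root: A
Minor 3rd above A: C
Diminished 5th above A: Eb
Minor 7th above A: G
The 5th = Eb


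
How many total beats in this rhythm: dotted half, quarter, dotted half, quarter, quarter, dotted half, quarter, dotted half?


Solution.
Beat values:
  dotted half = 3 beats
  quarter = 1 beat
  dotted half = 3 beats
  quarter = 1 beat
  quarter = 1 beat
  dotted half = 3 beats
  quarter = 1 beat
  dotted half = 3 beats
Sum = 3 + 1 + 3 + 1 + 1 + 3 + 1 + 3
= 16 beats


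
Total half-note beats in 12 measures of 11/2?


Solution.
Time signature 11/2: the bottom number 2 means the half note gets one count
The top number 11 means 11 half-note beats per measure
Total = 11 × 12 measures
= 132 half-note beats


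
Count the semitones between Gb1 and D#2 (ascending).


Solution.
Absolute semitone position = octave×12 + chromatic position
Gb1: 1×12 + 6 = 18
D#2: 2×12 + 3 = 27
Difference = 27 - 18 = 9
= 9 semitones


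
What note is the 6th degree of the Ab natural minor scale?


Let's work it out.
Natural minor scale pattern: W-H-W-W-H-W-W (2-1-2-2-1-2-2 semitones)
Starting from Ab:
  Ab + 2 semitones → Bb
  Bb + 1 semitone → Cb
  Cb + 2 semitones → Db
  Db + 2 semitones → Eb
  Eb + 1 semitone → Fb
  Fb + 2 semitones → Gb
  Gb + 2 semitones → Ab
Scale: Ab Bb Cb Db Eb Fb Gb
Degree 6 = Fb


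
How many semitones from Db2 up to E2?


Step by step:
Absolute semitone position = octave×12 + chromatic position
Db2: 2×12 + 1 = 25
E2: 2×12 + 4 = 28
Difference = 28 - 25 = 3
= 3 semitones


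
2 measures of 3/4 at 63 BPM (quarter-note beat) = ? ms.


Working:
Quarter-note beat duration = 60000 / 63 ms
Beats per measure (3/4) = 3
One measure = 3 × 60000 / 63 = 180000 / 63 ms
2 measures = 2 × 180000 / 63 = 360000 / 63
= 5714.3 ms


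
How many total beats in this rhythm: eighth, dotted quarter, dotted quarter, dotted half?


Working:
Beat values:
  eighth = 0.5 beats
  dotted quarter = 1.5 beats
  dotted quarter = 1.5 beats
  dotted half = 3 beats
Sum = 0.5 + 1.5 + 1.5 + 3
= 6.5 beats


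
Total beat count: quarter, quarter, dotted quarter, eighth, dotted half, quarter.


Solution.
Beat values:
  quarter = 1 beat
  quarter = 1 beat
  dotted quarter = 1.5 beats
  eighth = 0.5 beats
  dotted half = 3 beats
  quarter = 1 beat
Sum = 1 + 1 + 1.5 + 0.5 + 3 + 1
= 8 beats


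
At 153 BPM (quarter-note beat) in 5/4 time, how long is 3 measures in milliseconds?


Solution.
Quarter-note beat duration = 60000 / 153 ms
Beats per measure (5/4) = 5
One measure = 5 × 60000 / 153 = 300000 / 153 ms
3 measures = 3 × 300000 / 153 = 900000 / 153
= 5882.4 ms


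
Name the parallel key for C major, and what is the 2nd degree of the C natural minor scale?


Let's work it out.
Parallel keys share the same tonic but differ in mode
C major → parallel is C minor
C natural minor scale: C D Eb F G Ab Bb
= C minor; 2nd degree = D


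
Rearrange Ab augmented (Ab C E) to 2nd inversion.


Step by step:
Root position: Ab C E
2nd inversion: move root and 3rd up an octave
Bass note: E
Notes (bottom to top) = E Ab C


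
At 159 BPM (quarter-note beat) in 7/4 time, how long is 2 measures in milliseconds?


Quarter-note beat duration = 60000 / 159 ms
Beats per measure (7/4) = 7
One measure = 7 × 60000 / 159 = 420000 / 159 ms
2 measures = 2 × 420000 / 159 = 840000 / 159
= 5283.0 ms


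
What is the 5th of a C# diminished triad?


Let's work it out.
Diminished triad = root + minor 3rd (3 semitones) + diminished 5th (6 semitones)
A triad on C# stacks thirds, so the chord tones use letter names C-E-G
Root: C#
Minor 3rd above C#: E
Diminished 5th above C#: G
The 5th = G


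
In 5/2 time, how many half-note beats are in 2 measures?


Time signature 5/2: the bottom number 2 means the half note gets one count
The top number 5 means 5 half-note beats per measure
Total = 5 × 2 measures
= 10 half-note beats


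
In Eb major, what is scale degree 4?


Let's work it out.
Major scale pattern: W-W-H-W-W-W-H (2-2-1-2-2-2-1 semitones)
Starting from Eb:
  Eb + 2 semitones → F
  F + 2 semitones → G
  G + 1 semitone → Ab
  Ab + 2 semitones → Bb
  Bb + 2 semitones → C
  C + 2 semitones → D
  D + 1 semitone → Eb
Scale: Eb F G Ab Bb C D
Degree 4 = Ab


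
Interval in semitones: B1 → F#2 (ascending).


Let's work it out.
Absolute semitone position = octave×12 + chromatic position
B1: 1×12 + 11 = 23
F#2: 2×12 + 6 = 30
Difference = 30 - 23 = 7
= 7 semitones


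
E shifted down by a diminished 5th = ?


Let's work it out.
diminished 5th: 5 letter names, 6 semitones
Letter: E - 4 → A
Pitch: E - 6 semitones, spelled as an A → A#
= A#


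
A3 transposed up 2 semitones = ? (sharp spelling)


A3: chromatic position 9 in octave 3 → absolute = 3×12 + 9 = 45
Transpose up 2: 45 + 2 = 47
47 = 3×12 + 11 → B in octave 3
Result = B3


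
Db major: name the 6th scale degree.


Major scale pattern: W-W-H-W-W-W-H (2-2-1-2-2-2-1 semitones)
Starting from Db:
  Db + 2 semitones → Eb
  Eb + 2 semitones → F
  F + 1 semitone → Gb
  Gb + 2 semitones → Ab
  Ab + 2 semitones → Bb
  Bb + 2 semitones → C
  C + 1 semitone → Db
Scale: Db Eb F Gb Ab Bb C
Degree 6 = Bb


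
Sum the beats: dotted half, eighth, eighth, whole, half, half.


Working:
Beat values:
  dotted half = 3 beats
  eighth = 0.5 beats
  eighth = 0.5 beats
  whole = 4 beats
  half = 2 beats
  half = 2 beats
Sum = 3 + 0.5 + 0.5 + 4 + 2 + 2
= 12 beats


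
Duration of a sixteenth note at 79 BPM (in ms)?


Reasoning:
One quarter-note beat = 60000 / BPM = 60000 / 79 ms
Sixteenth note = 1/4 × quarter note
Duration = 1/4 × 60000 / 79 = 15000 / 79
= 189.9 ms


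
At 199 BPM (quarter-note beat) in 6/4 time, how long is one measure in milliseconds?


Reasoning:
Quarter-note beat duration = 60000 / 199 ms
Beats per measure (6/4) = 6
One measure = 6 × 60000 / 199 = 360000 / 199 ms
= 1809.0 ms


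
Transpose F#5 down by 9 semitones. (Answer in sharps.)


Solution.
F#5: chromatic position 6 in octave 5 → absolute = 5×12 + 6 = 66
Transpose down 9: 66 - 9 = 57
57 = 4×12 + 9 → A in octave 4
Result = A4


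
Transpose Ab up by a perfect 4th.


perfect 4th: 4 letter names, 5 semitones
Letter: A + 3 → D
Pitch: Ab + 5 semitones, spelled as a D → Db
= Db


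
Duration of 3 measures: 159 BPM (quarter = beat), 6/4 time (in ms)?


Working:
Quarter-note beat duration = 60000 / 159 ms
Beats per measure (6/4) = 6
One measure = 6 × 60000 / 159 = 360000 / 159 ms
3 measures = 3 × 360000 / 159 = 1080000 / 159
= 6792.5 ms


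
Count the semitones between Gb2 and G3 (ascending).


Let's work it out.
Absolute semitone position = octave×12 + chromatic position
Gb2: 2×12 + 6 = 30
G3: 3×12 + 7 = 43
Difference = 43 - 30 = 13
= 13 semitones


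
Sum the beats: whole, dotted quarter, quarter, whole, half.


Let's work it out.
Beat values:
  whole = 4 beats
  dotted quarter = 1.5 beats
  quarter = 1 beat
  whole = 4 beats
  half = 2 beats
Sum = 4 + 1.5 + 1 + 4 + 2
= 12.5 beats


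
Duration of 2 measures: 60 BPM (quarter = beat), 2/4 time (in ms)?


Quarter-note beat duration = 60000 / 60 ms
Beats per measure (2/4) = 2
One measure = 2 × 60000 / 60 = 120000 / 60 ms
2 measures = 2 × 120000 / 60 = 240000 / 60
= 4000.0 ms


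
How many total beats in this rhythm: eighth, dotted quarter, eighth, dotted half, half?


Step by step:
Beat values:
  eighth = 0.5 beats
  dotted quarter = 1.5 beats
  eighth = 0.5 beats
  dotted half = 3 beats
  half = 2 beats
Sum = 0.5 + 1.5 + 0.5 + 3 + 2
= 7.5 beats


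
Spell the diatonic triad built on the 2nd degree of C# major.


Step by step:
C# major scale: C# D# E# F# G# A# B#
Diatonic triad on degree 2 stacks scale notes 2, 4, 6: D# F# A#
D#→F# = 3 semitones; D#→A# = 7 semitones → minor triad
= D# F# A# (minor)


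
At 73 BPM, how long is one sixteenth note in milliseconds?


One quarter-note beat = 60000 / BPM = 60000 / 73 ms
Sixteenth note = 1/4 × quarter note
Duration = 1/4 × 60000 / 73 = 15000 / 73
= 205.5 ms


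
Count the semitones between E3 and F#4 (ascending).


Step by step:
Absolute semitone position = octave×12 + chromatic position
E3: 3×12 + 4 = 40
F#4: 4×12 + 6 = 54
Difference = 54 - 40 = 14
= 14 semitones


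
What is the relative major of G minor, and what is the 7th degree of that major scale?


Step by step:
The relative major shares the key signature and is a minor 3rd above the minor tonic
A minor 3rd above G is Bb
→ relative major of G minor is Bb major
Bb major scale: Bb C D Eb F G A
= Bb major; 7th degree = A


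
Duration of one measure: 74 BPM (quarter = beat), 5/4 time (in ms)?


Let's work it out.
Quarter-note beat duration = 60000 / 74 ms
Beats per measure (5/4) = 5
One measure = 5 × 60000 / 74 = 300000 / 74 ms
= 4054.1 ms


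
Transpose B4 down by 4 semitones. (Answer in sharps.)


Let's work it out.
B4: chromatic position 11 in octave 4 → absolute = 4×12 + 11 = 59
Transpose down 4: 59 - 4 = 55
55 = 4×12 + 7 → G in octave 4
Result = G4


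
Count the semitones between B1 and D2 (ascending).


Solution.
Absolute semitone position = octave×12 + chromatic position
B1: 1×12 + 11 = 23
D2: 2×12 + 2 = 26
Difference = 26 - 23 = 3
= 3 semitones


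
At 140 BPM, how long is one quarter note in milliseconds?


Working:
One quarter-note beat = 60000 / BPM = 60000 / 140 ms
Duration = 60000 / 140
= 428.6 ms


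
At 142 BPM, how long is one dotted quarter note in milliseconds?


One quarter-note beat = 60000 / BPM = 60000 / 142 ms
Dotted quarter note = 3/2 × quarter note
Duration = 3/2 × 60000 / 142 = 90000 / 142
= 633.8 ms


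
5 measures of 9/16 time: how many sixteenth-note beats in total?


Solution.
Time signature 9/16: the bottom number 16 means the sixteenth note gets one count
The top number 9 means 9 sixteenth-note beats per measure
Total = 9 × 5 measures
= 45 sixteenth-note beats


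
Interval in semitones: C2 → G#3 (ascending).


Absolute semitone position = octave×12 + chromatic position
C2: 2×12 + 0 = 24
G#3: 3×12 + 8 = 44
Difference = 44 - 24 = 20
= 20 semitones


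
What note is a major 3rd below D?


Step by step:
A 3rd spans 3 letter names, so from D we land on B
A major 3rd = 4 semitones below D
Spell B at that pitch: Bb
= Bb


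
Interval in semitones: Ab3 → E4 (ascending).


Step by step:
Absolute semitone position = octave×12 + chromatic position
Ab3: 3×12 + 8 = 44
E4: 4×12 + 4 = 52
Difference = 52 - 44 = 8
= 8 semitones


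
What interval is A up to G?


Working:
Letter names: A → G spans 7 letter names → a 7th
Semitones: A → G = 10 half-steps
A 7th of 10 semitones is a minor 7th
= minor 7th


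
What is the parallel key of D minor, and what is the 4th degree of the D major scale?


Let's work it out.
Parallel keys share the same tonic but differ in mode
D minor → parallel is D major
D major scale: D E F# G A B C#
= D major; 4th degree = G


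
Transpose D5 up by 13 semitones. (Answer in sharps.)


Let's work it out.
D5: chromatic position 2 in octave 5 → absolute = 5×12 + 2 = 62
Transpose up 13: 62 + 13 = 75
75 = 6×12 + 3 → D# in octave 6
Result = D#6


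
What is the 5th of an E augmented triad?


Working:
Augmented triad = root + major 3rd (4 semitones) + augmented 5th (8 semitones)
A triad on E stacks thirds, so the chord tones use letter names E-G-B
Root: E
Major 3rd above E: G#
Augmented 5th above E: B#
The 5th = B#


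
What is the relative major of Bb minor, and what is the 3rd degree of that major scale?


Reasoning:
The relative major shares the key signature and is a minor 3rd above the minor tonic
A minor 3rd above Bb is Db
→ relative major of Bb minor is Db major
Db major scale: Db Eb F Gb Ab Bb C
= Db major; 3rd degree = F


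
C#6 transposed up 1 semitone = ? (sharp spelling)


Working:
C#6: chromatic position 1 in octave 6 → absolute = 6×12 + 1 = 73
Transpose up 1: 73 + 1 = 74
74 = 6×12 + 2 → D in octave 6
Result = D6


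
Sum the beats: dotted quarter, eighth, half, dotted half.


Beat values:
  dotted quarter = 1.5 beats
  eighth = 0.5 beats
  half = 2 beats
  dotted half = 3 beats
Sum = 1.5 + 0.5 + 2 + 3
= 7 beats


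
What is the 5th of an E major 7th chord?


Let's work it out.
Major 7th chord = root + major 3rd + perfect 5th + major 7th
Seventh chords stack in thirds, so the letter names are E-G-B-D
Root: E
Major 3rd above E: G#
Perfect 5th above E: B
Major 7th above E: D#
The 5th = B


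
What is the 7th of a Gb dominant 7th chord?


Step by step:
Dominant 7th chord = root + major 3rd + perfect 5th + minor 7th
Seventh chords stack in thirds, so the letter names are G-B-D-F
Root: Gb
Major 3rd above Gb: Bb
Perfect 5th above Gb: Db
Minor 7th above Gb: Fb
The 7th = Fb


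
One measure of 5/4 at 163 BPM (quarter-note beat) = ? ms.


Step by step:
Quarter-note beat duration = 60000 / 163 ms
Beats per measure (5/4) = 5
One measure = 5 × 60000 / 163 = 300000 / 163 ms
= 1840.5 ms


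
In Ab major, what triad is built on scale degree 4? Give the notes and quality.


Ab major scale: Ab Bb C Db Eb F G
Diatonic triad on degree 4 stacks scale notes 4, 6, 1: Db F Ab
Db→F = 4 semitones; Db→Ab = 7 semitones → major triad
= Db F Ab (major)


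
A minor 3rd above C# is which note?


Step by step:
A 3rd spans 3 letter names, so from C we land on E
A minor 3rd = 3 semitones above C#
Spell E at that pitch: E
= E


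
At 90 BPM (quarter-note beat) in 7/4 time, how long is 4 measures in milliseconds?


Step by step:
Quarter-note beat duration = 60000 / 90 ms
Beats per measure (7/4) = 7
One measure = 7 × 60000 / 90 = 420000 / 90 ms
4 measures = 4 × 420000 / 90 = 1680000 / 90
= 18666.7 ms


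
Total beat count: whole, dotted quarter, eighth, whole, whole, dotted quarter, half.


Solution.
Beat values:
  whole = 4 beats
  dotted quarter = 1.5 beats
  eighth = 0.5 beats
  whole = 4 beats
  whole = 4 beats
  dotted quarter = 1.5 beats
  half = 2 beats
Sum = 4 + 1.5 + 0.5 + 4 + 4 + 1.5 + 2
= 17.5 beats


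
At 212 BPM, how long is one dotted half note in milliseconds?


Working:
One quarter-note beat = 60000 / BPM = 60000 / 212 ms
Dotted half note = 3 × quarter note
Duration = 3 × 60000 / 212 = 180000 / 212
= 849.1 ms


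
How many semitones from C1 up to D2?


Reasoning:
Absolute semitone position = octave×12 + chromatic position
C1: 1×12 + 0 = 12
D2: 2×12 + 2 = 26
Difference = 26 - 12 = 14
= 14 semitones


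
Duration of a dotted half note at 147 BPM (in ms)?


Reasoning:
One quarter-note beat = 60000 / BPM = 60000 / 147 ms
Dotted half note = 3 × quarter note
Duration = 3 × 60000 / 147 = 180000 / 147
= 1224.5 ms


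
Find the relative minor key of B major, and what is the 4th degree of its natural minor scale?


Step by step:
The relative minor shares the major's key signature and starts on its 6th degree
6th degree = a major 6th above the tonic; a major 6th above B is G#
→ relative minor of B major is G# minor
G# natural minor scale: G# A# B C# D# E F#
= G# minor; 4th degree = C#


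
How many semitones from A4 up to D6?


Absolute semitone position = octave×12 + chromatic position
A4: 4×12 + 9 = 57
D6: 6×12 + 2 = 74
Difference = 74 - 57 = 17
= 17 semitones


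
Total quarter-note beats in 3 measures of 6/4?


Time signature 6/4: the bottom number 4 means the quarter note gets one count
The top number 6 means 6 quarter-note beats per measure
Total = 6 × 3 measures
= 18 quarter-note beats


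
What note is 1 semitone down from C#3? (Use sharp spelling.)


Step by step:
C#3: chromatic position 1 in octave 3 → absolute = 3×12 + 1 = 37
Transpose down 1: 37 - 1 = 36
36 = 3×12 + 0 → C in octave 3
Result = C3


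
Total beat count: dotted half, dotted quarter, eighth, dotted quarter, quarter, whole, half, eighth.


Beat values:
  dotted half = 3 beats
  dotted quarter = 1.5 beats
  eighth = 0.5 beats
  dotted quarter = 1.5 beats
  quarter = 1 beat
  whole = 4 beats
  half = 2 beats
  eighth = 0.5 beats
Sum = 3 + 1.5 + 0.5 + 1.5 + 1 + 4 + 2 + 0.5
= 14 beats


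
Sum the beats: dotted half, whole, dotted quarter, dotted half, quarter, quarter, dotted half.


Beat values:
  dotted half = 3 beats
  whole = 4 beats
  dotted quarter = 1.5 beats
  dotted half = 3 beats
  quarter = 1 beat
  quarter = 1 beat
  dotted half = 3 beats
Sum = 3 + 4 + 1.5 + 3 + 1 + 1 + 3
= 16.5 beats


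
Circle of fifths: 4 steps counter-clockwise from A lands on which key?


Reasoning:
Each counter-clockwise step moves down a perfect 5th (= up a perfect 4th)
From A: A → D → G → C → F
= F
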